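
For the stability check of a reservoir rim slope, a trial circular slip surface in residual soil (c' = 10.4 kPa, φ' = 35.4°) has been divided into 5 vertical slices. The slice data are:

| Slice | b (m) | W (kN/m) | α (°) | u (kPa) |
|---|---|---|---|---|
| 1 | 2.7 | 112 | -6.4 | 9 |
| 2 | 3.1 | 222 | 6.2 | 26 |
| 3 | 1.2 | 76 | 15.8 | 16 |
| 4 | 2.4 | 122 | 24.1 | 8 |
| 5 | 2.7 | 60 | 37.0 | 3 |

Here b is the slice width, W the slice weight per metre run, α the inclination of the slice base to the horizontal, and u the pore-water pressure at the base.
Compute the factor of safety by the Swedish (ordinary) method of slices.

FS = 3.61

Ordinary method of slices: FS = Σ[c'·Δl_i + (W_i cosα_i − u_i·Δl_i)·tanφ'] / Σ W_i sinα_i, with Δl_i = b_i / cosα_i.
Slice 1: Δl = 2.7/cos(-6.4°) = 2.717 m; N'_1 = 112·cos(-6.4°) − 9·2.717 = 86.8; c'Δl = 28.26; W sinα = -12.5
Slice 2: Δl = 3.1/cos6.2° = 3.118 m; N'_2 = 222·cos6.2° − 26·3.118 = 139.6; c'Δl = 32.43; W sinα = 24.0
Slice 3: Δl = 1.2/cos15.8° = 1.247 m; N'_3 = 76·cos15.8° − 16·1.247 = 53.2; c'Δl = 12.97; W sinα = 20.7
Slice 4: Δl = 2.4/cos24.1° = 2.629 m; N'_4 = 122·cos24.1° − 8·2.629 = 90.3; c'Δl = 27.34; W sinα = 49.8
Slice 5: Δl = 2.7/cos37.0° = 3.381 m; N'_5 = 60·cos37.0° − 3·3.381 = 37.8; c'Δl = 35.16; W sinα = 36.1
Σc'Δl = 136.2 kN/m; ΣN' = 407.8 kN/m; ΣW sinα = 118.1 kN/m
Resisting = 136.2 + 407.8·tan35.4° = 136.2 + 289.8 = 425.9 kN/m
FS = 425.9 / 118.1 = 3.606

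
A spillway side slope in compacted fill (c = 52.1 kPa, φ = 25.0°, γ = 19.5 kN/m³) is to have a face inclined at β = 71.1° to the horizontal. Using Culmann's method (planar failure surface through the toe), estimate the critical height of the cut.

Culmann's analysis gives the critical failure plane at α_cr = (β + φ)/2 = (71.1 + 25.0)/2 = 48.0°, and the critical height
H_c = (4c/γ) · sinβ cosφ / [1 − cos(β − φ)]
    = (4·52.1/19.5) · sin71.1°·cos25.0° / [1 − cos(46.1°)]
    = 10.687 · 0.9461·0.9063 / [1 − 0.6934]
    = 10.687 · 0.8574 / 0.3066
    = 29.89 m

H_c = 29.89 m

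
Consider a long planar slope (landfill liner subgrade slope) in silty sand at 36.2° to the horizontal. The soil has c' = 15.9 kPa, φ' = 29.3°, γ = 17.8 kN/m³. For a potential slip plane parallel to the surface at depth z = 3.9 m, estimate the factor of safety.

FS = 1.25

For an infinite slope with a slip plane parallel to the surface (no pore pressure): FS = [c' + γz cos²β tanφ'] / [γz sinβ cosβ].
γz = 17.8·3.9 = 69.42 kN/m²
Numerator = 15.9 + 69.42·cos²36.2°·tan29.3° = 15.9 + 69.42·0.6512·0.5612 = 41.268 kPa
Denominator = 69.42·sin36.2°·cos36.2° = 69.42·0.5906·0.8070 = 33.085 kPa
FS = 41.268 / 33.085 = 1.247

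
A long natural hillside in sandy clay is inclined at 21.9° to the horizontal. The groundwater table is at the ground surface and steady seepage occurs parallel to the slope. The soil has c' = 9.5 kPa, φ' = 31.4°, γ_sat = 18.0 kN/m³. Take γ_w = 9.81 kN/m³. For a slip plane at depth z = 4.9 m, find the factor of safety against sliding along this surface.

With seepage parallel to the slope and the water table at the surface, the effective normal stress on the slip plane uses the buoyant unit weight γ' = γ_sat − γ_w while the driving shear stress uses γ_sat:
FS = [c' + γ' z cos²β tanφ'] / [γ_sat z sinβ cosβ]
γ' = 18.0 − 9.81 = 8.19 kN/m³
Numerator = 9.5 + 8.19·4.9·cos²21.9°·tan31.4° = 9.5 + 8.19·4.9·0.8609·0.6104 = 30.588 kPa
Denominator = 18.0·4.9·sin21.9°·cos21.9° = 18.0·4.9·0.3730·0.9278 = 30.524 kPa
FS = 30.588 / 30.524 = 1.002

FS = 1.00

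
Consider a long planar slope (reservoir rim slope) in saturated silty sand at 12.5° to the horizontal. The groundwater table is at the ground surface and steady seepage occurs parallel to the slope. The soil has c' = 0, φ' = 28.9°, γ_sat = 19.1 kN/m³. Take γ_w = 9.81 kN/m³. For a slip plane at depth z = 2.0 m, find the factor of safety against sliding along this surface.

With seepage parallel to the slope and the water table at the surface, the effective normal stress on the slip plane uses the buoyant unit weight γ' = γ_sat − γ_w while the driving shear stress uses γ_sat:
FS = [c' + γ' z cos²β tanφ'] / [γ_sat z sinβ cosβ]
(For c' = 0 this reduces to FS = (γ'/γ_sat)·tanφ'/tanβ.)
γ' = 19.1 − 9.81 = 9.29 kN/m³
Numerator = 0.0 + 9.29·2.0·cos²12.5°·tan28.9° = 0.0 + 9.29·2.0·0.9532·0.5520 = 9.776 kPa
Denominator = 19.1·2.0·sin12.5°·cos12.5° = 19.1·2.0·0.2164·0.9763 = 8.072 kPa
FS = 9.776 / 8.072 = 1.211

FS = 1.21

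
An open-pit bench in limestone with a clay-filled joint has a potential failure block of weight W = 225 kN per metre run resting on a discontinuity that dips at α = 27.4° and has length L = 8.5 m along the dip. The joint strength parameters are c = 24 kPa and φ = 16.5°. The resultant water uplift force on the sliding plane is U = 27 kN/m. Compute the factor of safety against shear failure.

FS = 2.46

Resolving the block weight along and normal to the plane and applying the Mohr–Coulomb strength on the joint:
N' = W cosα − U = 225·cos27.4° − 27 = 172.8 kN/m
Driving force T = W sinα = 225·sin27.4° = 103.5 kN/m
Resisting force R = c·L + N'·tanφ = 24·8.5 + 172.8·tan16.5° = 204.0 + 51.2 = 255.2 kN/m
FS = R / T = 255.2 / 103.5 = 2.464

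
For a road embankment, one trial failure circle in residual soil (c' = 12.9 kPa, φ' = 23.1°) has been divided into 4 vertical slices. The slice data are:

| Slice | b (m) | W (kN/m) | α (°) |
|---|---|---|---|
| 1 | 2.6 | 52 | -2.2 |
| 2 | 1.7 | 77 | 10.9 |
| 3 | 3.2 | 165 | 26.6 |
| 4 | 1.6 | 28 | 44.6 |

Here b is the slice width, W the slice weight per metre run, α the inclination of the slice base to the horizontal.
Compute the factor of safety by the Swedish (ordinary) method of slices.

FS = 2.42

Ordinary method of slices: FS = Σ[c'·Δl_i + (W_i cosα_i)·tanφ'] / Σ W_i sinα_i, with Δl_i = b_i / cosα_i.
Slice 1: Δl = 2.6/cos(-2.2°) = 2.602 m; N'_1 = 52·cos(-2.2°) = 52.0; c'Δl = 33.56; W sinα = -2.0
Slice 2: Δl = 1.7/cos10.9° = 1.731 m; N'_2 = 77·cos10.9° = 75.6; c'Δl = 22.33; W sinα = 14.6
Slice 3: Δl = 3.2/cos26.6° = 3.579 m; N'_3 = 165·cos26.6° = 147.5; c'Δl = 46.17; W sinα = 73.9
Slice 4: Δl = 1.6/cos44.6° = 2.247 m; N'_4 = 28·cos44.6° = 19.9; c'Δl = 28.99; W sinα = 19.7
Σc'Δl = 131.1 kN/m; ΣN' = 295.0 kN/m; ΣW sinα = 106.1 kN/m
Resisting = 131.1 + 295.0·tan23.1° = 131.1 + 125.8 = 256.9 kN/m
FS = 256.9 / 106.1 = 2.421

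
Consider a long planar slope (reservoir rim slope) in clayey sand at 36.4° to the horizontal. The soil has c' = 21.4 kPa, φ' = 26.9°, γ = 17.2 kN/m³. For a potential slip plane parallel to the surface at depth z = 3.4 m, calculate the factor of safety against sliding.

For an infinite slope with a slip plane parallel to the surface (no pore pressure): FS = [c' + γz cos²β tanφ'] / [γz sinβ cosβ].
γz = 17.2·3.4 = 58.48 kN/m²
Numerator = 21.4 + 58.48·cos²36.4°·tan26.9° = 21.4 + 58.48·0.6479·0.5073 = 40.621 kPa
Denominator = 58.48·sin36.4°·cos36.4° = 58.48·0.5934·0.8049 = 27.932 kPa
FS = 40.621 / 27.932 = 1.454

FS = 1.45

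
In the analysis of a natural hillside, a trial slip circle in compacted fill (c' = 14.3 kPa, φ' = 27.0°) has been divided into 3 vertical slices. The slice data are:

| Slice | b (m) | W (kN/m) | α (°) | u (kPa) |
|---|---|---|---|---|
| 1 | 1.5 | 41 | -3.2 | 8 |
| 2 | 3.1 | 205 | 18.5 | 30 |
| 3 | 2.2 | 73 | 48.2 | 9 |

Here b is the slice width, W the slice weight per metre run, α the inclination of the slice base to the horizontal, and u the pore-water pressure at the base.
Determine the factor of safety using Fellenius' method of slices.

FS = 1.61

Ordinary method of slices: FS = Σ[c'·Δl_i + (W_i cosα_i − u_i·Δl_i)·tanφ'] / Σ W_i sinα_i, with Δl_i = b_i / cosα_i.
Slice 1: Δl = 1.5/cos(-3.2°) = 1.502 m; N'_1 = 41·cos(-3.2°) − 8·1.502 = 28.9; c'Δl = 21.48; W sinα = -2.3
Slice 2: Δl = 3.1/cos18.5° = 3.269 m; N'_2 = 205·cos18.5° − 30·3.269 = 96.3; c'Δl = 46.75; W sinα = 65.0
Slice 3: Δl = 2.2/cos48.2° = 3.301 m; N'_3 = 73·cos48.2° − 9·3.301 = 19.0; c'Δl = 47.20; W sinα = 54.4
Σc'Δl = 115.4 kN/m; ΣN' = 144.2 kN/m; ΣW sinα = 117.2 kN/m
Resisting = 115.4 + 144.2·tan27.0° = 115.4 + 73.5 = 188.9 kN/m
FS = 188.9 / 117.2 = 1.612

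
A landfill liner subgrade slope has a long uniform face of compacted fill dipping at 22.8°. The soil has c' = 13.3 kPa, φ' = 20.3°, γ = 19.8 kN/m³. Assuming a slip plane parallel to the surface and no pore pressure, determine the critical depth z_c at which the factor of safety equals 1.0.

Setting FS = 1.00 in FS = [c' + γz cos²β tanφ'] / [γz sinβ cosβ] and solving for z:
z = c' / [γ cosβ (FS·sinβ − cosβ·tanφ')]
  = 13.3 / [19.8·cos22.8°·(1.00·sin22.8° − cos22.8°·tan20.3°)]
  = 13.3 / [19.8·0.9219·(1.00·0.3875 − 0.9219·0.3699)]
  = 13.3 / 0.8489 = 15.667 m

z_c = 15.67 m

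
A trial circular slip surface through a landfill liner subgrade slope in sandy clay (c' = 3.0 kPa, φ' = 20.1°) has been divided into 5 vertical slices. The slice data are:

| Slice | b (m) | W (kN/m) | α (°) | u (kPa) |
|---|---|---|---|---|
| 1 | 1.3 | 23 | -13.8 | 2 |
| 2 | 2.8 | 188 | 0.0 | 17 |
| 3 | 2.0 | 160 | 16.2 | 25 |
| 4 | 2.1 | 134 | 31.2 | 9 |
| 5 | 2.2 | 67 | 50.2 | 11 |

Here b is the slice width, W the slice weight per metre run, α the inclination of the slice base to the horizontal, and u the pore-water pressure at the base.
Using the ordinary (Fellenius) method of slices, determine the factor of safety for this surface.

Ordinary method of slices: FS = Σ[c'·Δl_i + (W_i cosα_i − u_i·Δl_i)·tanφ'] / Σ W_i sinα_i, with Δl_i = b_i / cosα_i.
Slice 1: Δl = 1.3/cos(-13.8°) = 1.339 m; N'_1 = 23·cos(-13.8°) − 2·1.339 = 19.7; c'Δl = 4.02; W sinα = -5.5
Slice 2: Δl = 2.8/cos0.0° = 2.800 m; N'_2 = 188·cos0.0° − 17·2.800 = 140.4; c'Δl = 8.40; W sinα = 0.0
Slice 3: Δl = 2.0/cos16.2° = 2.083 m; N'_3 = 160·cos16.2° − 25·2.083 = 101.6; c'Δl = 6.25; W sinα = 44.6
Slice 4: Δl = 2.1/cos31.2° = 2.455 m; N'_4 = 134·cos31.2° − 9·2.455 = 92.5; c'Δl = 7.37; W sinα = 69.4
Slice 5: Δl = 2.2/cos50.2° = 3.437 m; N'_5 = 67·cos50.2° − 11·3.437 = 5.1; c'Δl = 10.31; W sinα = 51.5
Σc'Δl = 36.3 kN/m; ΣN' = 359.2 kN/m; ΣW sinα = 160.0 kN/m
Resisting = 36.3 + 359.2·tan20.1° = 36.3 + 131.5 = 167.8 kN/m
FS = 167.8 / 160.0 = 1.048

FS = 1.05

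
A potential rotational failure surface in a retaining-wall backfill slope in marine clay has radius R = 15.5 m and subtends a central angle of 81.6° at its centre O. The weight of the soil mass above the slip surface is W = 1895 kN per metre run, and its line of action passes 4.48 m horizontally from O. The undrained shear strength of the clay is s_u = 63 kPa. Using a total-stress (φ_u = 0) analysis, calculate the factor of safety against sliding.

FS = 2.54

Taking moments about the centre O, the resisting moment is provided by the undrained shear strength acting along the arc:
Arc length L_a = R·θ = 15.5·(81.6°·π/180) = 15.5·1.4242 = 22.07 m
M_R = s_u·L_a·R = 63·22.07·15.5 = 21556.2 kN·m/m
M_D = W·d = 1895·4.48 = 8489.6 kN·m/m
FS = M_R / M_D = 21556.2 / 8489.6 = 2.539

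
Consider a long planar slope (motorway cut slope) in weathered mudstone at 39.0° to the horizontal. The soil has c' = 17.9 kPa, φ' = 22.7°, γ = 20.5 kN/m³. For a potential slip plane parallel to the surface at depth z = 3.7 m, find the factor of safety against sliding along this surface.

FS = 1.00

For an infinite slope with a slip plane parallel to the surface (no pore pressure): FS = [c' + γz cos²β tanφ'] / [γz sinβ cosβ].
γz = 20.5·3.7 = 75.85 kN/m²
Numerator = 17.9 + 75.85·cos²39.0°·tan22.7° = 17.9 + 75.85·0.6040·0.4183 = 37.063 kPa
Denominator = 75.85·sin39.0°·cos39.0° = 75.85·0.6293·0.7771 = 37.096 kPa
FS = 37.063 / 37.096 = 0.999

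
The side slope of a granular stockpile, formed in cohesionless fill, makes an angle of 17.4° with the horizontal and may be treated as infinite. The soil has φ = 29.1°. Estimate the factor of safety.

For a dry cohesionless infinite slope the factor of safety is FS = tanφ / tanβ.
FS = tan29.1° / tan17.4° = 0.5566 / 0.3134 = 1.776

FS = 1.78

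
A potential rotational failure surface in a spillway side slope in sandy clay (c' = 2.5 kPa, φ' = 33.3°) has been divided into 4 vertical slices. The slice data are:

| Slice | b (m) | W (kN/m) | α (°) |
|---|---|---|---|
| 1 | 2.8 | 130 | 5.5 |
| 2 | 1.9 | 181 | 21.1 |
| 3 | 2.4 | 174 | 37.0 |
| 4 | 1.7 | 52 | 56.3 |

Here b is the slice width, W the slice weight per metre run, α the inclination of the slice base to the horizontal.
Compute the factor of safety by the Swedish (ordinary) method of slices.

Ordinary method of slices: FS = Σ[c'·Δl_i + (W_i cosα_i)·tanφ'] / Σ W_i sinα_i, with Δl_i = b_i / cosα_i.
Slice 1: Δl = 2.8/cos5.5° = 2.813 m; N'_1 = 130·cos5.5° = 129.4; c'Δl = 7.03; W sinα = 12.5
Slice 2: Δl = 1.9/cos21.1° = 2.037 m; N'_2 = 181·cos21.1° = 168.9; c'Δl = 5.09; W sinα = 65.2
Slice 3: Δl = 2.4/cos37.0° = 3.005 m; N'_3 = 174·cos37.0° = 139.0; c'Δl = 7.51; W sinα = 104.7
Slice 4: Δl = 1.7/cos56.3° = 3.064 m; N'_4 = 52·cos56.3° = 28.9; c'Δl = 7.66; W sinα = 43.3
Σc'Δl = 27.3 kN/m; ΣN' = 466.1 kN/m; ΣW sinα = 225.6 kN/m
Resisting = 27.3 + 466.1·tan33.3° = 27.3 + 306.2 = 333.5 kN/m
FS = 333.5 / 225.6 = 1.478

FS = 1.48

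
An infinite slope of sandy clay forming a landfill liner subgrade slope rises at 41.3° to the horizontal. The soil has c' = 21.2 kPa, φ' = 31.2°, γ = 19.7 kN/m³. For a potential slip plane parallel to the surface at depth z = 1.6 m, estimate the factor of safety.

FS = 2.05

For an infinite slope with a slip plane parallel to the surface (no pore pressure): FS = [c' + γz cos²β tanφ'] / [γz sinβ cosβ].
γz = 19.7·1.6 = 31.52 kN/m²
Numerator = 21.2 + 31.52·cos²41.3°·tan31.2° = 21.2 + 31.52·0.5644·0.6056 = 31.974 kPa
Denominator = 31.52·sin41.3°·cos41.3° = 31.52·0.6600·0.7513 = 15.629 kPa
FS = 31.974 / 15.629 = 2.046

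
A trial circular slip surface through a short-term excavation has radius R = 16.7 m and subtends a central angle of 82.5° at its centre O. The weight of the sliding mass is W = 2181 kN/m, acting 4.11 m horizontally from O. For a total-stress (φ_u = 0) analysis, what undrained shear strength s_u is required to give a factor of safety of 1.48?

s_u = 33.0 kPa

FS = s_u·L_a·R / (W·d), so s_u = FS·W·d / (L_a·R).
Arc length L_a = R·θ = 16.7·(82.5°·π/180) = 16.7·1.4399 = 24.05 m
s_u = 1.48·2181·4.11 / (24.05·16.7) = 13266.6 / 401.57 = 33.04 kPa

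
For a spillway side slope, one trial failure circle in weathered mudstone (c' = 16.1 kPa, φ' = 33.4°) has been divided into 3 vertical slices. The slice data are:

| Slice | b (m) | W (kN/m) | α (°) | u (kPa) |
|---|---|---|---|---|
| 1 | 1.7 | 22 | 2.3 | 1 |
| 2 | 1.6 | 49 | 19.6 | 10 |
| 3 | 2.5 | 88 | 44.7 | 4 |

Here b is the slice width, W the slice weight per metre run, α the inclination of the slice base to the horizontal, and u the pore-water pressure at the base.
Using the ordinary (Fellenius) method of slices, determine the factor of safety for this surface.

FS = 2.22

Ordinary method of slices: FS = Σ[c'·Δl_i + (W_i cosα_i − u_i·Δl_i)·tanφ'] / Σ W_i sinα_i, with Δl_i = b_i / cosα_i.
Slice 1: Δl = 1.7/cos2.3° = 1.701 m; N'_1 = 22·cos2.3° − 1·1.701 = 20.3; c'Δl = 27.39; W sinα = 0.9
Slice 2: Δl = 1.6/cos19.6° = 1.698 m; N'_2 = 49·cos19.6° − 10·1.698 = 29.2; c'Δl = 27.34; W sinα = 16.4
Slice 3: Δl = 2.5/cos44.7° = 3.517 m; N'_3 = 88·cos44.7° − 4·3.517 = 48.5; c'Δl = 56.63; W sinα = 61.9
Σc'Δl = 111.4 kN/m; ΣN' = 97.9 kN/m; ΣW sinα = 79.2 kN/m
Resisting = 111.4 + 97.9·tan33.4° = 111.4 + 64.6 = 175.9 kN/m
FS = 175.9 / 79.2 = 2.221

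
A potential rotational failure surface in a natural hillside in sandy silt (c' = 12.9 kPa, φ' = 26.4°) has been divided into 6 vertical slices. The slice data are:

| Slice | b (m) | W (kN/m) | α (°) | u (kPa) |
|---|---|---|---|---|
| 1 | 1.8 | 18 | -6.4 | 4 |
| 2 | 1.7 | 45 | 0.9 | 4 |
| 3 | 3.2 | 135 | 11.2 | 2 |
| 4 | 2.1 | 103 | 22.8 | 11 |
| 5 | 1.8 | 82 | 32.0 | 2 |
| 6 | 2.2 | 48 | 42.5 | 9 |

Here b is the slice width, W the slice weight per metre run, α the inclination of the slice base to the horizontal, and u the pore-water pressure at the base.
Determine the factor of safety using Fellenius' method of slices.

Ordinary method of slices: FS = Σ[c'·Δl_i + (W_i cosα_i − u_i·Δl_i)·tanφ'] / Σ W_i sinα_i, with Δl_i = b_i / cosα_i.
Slice 1: Δl = 1.8/cos(-6.4°) = 1.811 m; N'_1 = 18·cos(-6.4°) − 4·1.811 = 10.6; c'Δl = 23.37; W sinα = -2.0
Slice 2: Δl = 1.7/cos0.9° = 1.700 m; N'_2 = 45·cos0.9° − 4·1.700 = 38.2; c'Δl = 21.93; W sinα = 0.7
Slice 3: Δl = 3.2/cos11.2° = 3.262 m; N'_3 = 135·cos11.2° − 2·3.262 = 125.9; c'Δl = 42.08; W sinα = 26.2
Slice 4: Δl = 2.1/cos22.8° = 2.278 m; N'_4 = 103·cos22.8° − 11·2.278 = 69.9; c'Δl = 29.39; W sinα = 39.9
Slice 5: Δl = 1.8/cos32.0° = 2.123 m; N'_5 = 82·cos32.0° − 2·2.123 = 65.3; c'Δl = 27.38; W sinα = 43.5
Slice 6: Δl = 2.2/cos42.5° = 2.984 m; N'_6 = 48·cos42.5° − 9·2.984 = 8.5; c'Δl = 38.49; W sinα = 32.4
Σc'Δl = 182.6 kN/m; ΣN' = 318.5 kN/m; ΣW sinα = 140.7 kN/m
Resisting = 182.6 + 318.5·tan26.4° = 182.6 + 158.1 = 340.7 kN/m
FS = 340.7 / 140.7 = 2.421

FS = 2.42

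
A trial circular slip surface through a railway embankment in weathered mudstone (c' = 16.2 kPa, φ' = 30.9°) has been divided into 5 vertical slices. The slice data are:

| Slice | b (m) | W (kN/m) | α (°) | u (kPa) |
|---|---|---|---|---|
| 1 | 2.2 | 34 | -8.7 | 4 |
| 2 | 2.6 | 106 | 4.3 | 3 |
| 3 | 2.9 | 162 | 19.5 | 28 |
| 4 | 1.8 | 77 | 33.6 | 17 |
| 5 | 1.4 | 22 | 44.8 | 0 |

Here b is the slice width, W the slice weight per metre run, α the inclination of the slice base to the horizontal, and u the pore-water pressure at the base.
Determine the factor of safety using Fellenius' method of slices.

FS = 2.90

Ordinary method of slices: FS = Σ[c'·Δl_i + (W_i cosα_i − u_i·Δl_i)·tanφ'] / Σ W_i sinα_i, with Δl_i = b_i / cosα_i.
Slice 1: Δl = 2.2/cos(-8.7°) = 2.226 m; N'_1 = 34·cos(-8.7°) − 4·2.226 = 24.7; c'Δl = 36.05; W sinα = -5.1
Slice 2: Δl = 2.6/cos4.3° = 2.607 m; N'_2 = 106·cos4.3° − 3·2.607 = 97.9; c'Δl = 42.24; W sinα = 7.9
Slice 3: Δl = 2.9/cos19.5° = 3.076 m; N'_3 = 162·cos19.5° − 28·3.076 = 66.6; c'Δl = 49.84; W sinα = 54.1
Slice 4: Δl = 1.8/cos33.6° = 2.161 m; N'_4 = 77·cos33.6° − 17·2.161 = 27.4; c'Δl = 35.01; W sinα = 42.6
Slice 5: Δl = 1.4/cos44.8° = 1.973 m; N'_5 = 22·cos44.8° − 0·1.973 = 15.6; c'Δl = 31.96; W sinα = 15.5
Σc'Δl = 195.1 kN/m; ΣN' = 232.2 kN/m; ΣW sinα = 115.0 kN/m
Resisting = 195.1 + 232.2·tan30.9° = 195.1 + 138.9 = 334.0 kN/m
FS = 334.0 / 115.0 = 2.905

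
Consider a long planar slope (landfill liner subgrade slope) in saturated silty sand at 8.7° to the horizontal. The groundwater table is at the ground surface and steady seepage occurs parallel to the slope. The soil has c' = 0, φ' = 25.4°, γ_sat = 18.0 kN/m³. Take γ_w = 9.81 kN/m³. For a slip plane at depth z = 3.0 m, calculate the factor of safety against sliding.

FS = 1.41

With seepage parallel to the slope and the water table at the surface, the effective normal stress on the slip plane uses the buoyant unit weight γ' = γ_sat − γ_w while the driving shear stress uses γ_sat:
FS = [c' + γ' z cos²β tanφ'] / [γ_sat z sinβ cosβ]
(For c' = 0 this reduces to FS = (γ'/γ_sat)·tanφ'/tanβ.)
γ' = 18.0 − 9.81 = 8.19 kN/m³
Numerator = 0.0 + 8.19·3.0·cos²8.7°·tan25.4° = 0.0 + 8.19·3.0·0.9771·0.4748 = 11.400 kPa
Denominator = 18.0·3.0·sin8.7°·cos8.7° = 18.0·3.0·0.1513·0.9885 = 8.074 kPa
FS = 11.400 / 8.074 = 1.412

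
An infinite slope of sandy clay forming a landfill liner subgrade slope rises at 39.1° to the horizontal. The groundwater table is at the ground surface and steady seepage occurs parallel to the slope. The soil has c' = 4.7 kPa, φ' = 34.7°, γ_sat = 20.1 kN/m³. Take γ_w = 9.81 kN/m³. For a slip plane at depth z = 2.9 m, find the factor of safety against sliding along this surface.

With seepage parallel to the slope and the water table at the surface, the effective normal stress on the slip plane uses the buoyant unit weight γ' = γ_sat − γ_w while the driving shear stress uses γ_sat:
FS = [c' + γ' z cos²β tanφ'] / [γ_sat z sinβ cosβ]
γ' = 20.1 − 9.81 = 10.29 kN/m³
Numerator = 4.7 + 10.29·2.9·cos²39.1°·tan34.7° = 4.7 + 10.29·2.9·0.6022·0.6924 = 17.144 kPa
Denominator = 20.1·2.9·sin39.1°·cos39.1° = 20.1·2.9·0.6307·0.7760 = 28.529 kPa
FS = 17.144 / 28.529 = 0.601

FS = 0.60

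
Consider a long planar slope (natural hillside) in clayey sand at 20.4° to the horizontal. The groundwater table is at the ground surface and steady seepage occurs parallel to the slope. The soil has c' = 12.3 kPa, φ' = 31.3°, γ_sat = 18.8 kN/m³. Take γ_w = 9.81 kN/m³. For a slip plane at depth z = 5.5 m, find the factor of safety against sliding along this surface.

FS = 1.15

With seepage parallel to the slope and the water table at the surface, the effective normal stress on the slip plane uses the buoyant unit weight γ' = γ_sat − γ_w while the driving shear stress uses γ_sat:
FS = [c' + γ' z cos²β tanφ'] / [γ_sat z sinβ cosβ]
γ' = 18.8 − 9.81 = 8.99 kN/m³
Numerator = 12.3 + 8.99·5.5·cos²20.4°·tan31.3° = 12.3 + 8.99·5.5·0.8785·0.6080 = 38.710 kPa
Denominator = 18.8·5.5·sin20.4°·cos20.4° = 18.8·5.5·0.3486·0.9373 = 33.782 kPa
FS = 38.710 / 33.782 = 1.146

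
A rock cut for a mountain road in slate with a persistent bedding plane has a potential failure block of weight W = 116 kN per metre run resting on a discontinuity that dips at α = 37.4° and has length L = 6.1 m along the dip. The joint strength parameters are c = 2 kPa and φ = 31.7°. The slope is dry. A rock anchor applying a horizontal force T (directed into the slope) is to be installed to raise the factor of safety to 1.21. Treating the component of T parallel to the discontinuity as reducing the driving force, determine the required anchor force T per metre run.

Resolving forces along and normal to the sliding plane, with the horizontal anchor force T adding T·sinα to the effective normal force and T·cosα acting up the plane against the driving force:
FS = [cL + (W cosα + T sinα) tanφ] / [W sinα − T cosα]
Without the anchor: N' = 92.2 kN/m, driving T_d = 70.5 kN/m, resisting R = 2·6.1 + 92.2·tan31.7° = 69.1 kN/m, FS = 0.98.
Setting FS = 1.21 and solving for T:
1.21·(70.5 − T cos37.4°) = 69.1 + T sin37.4°·tan31.7°
T·(sin37.4°·tan31.7° + 1.21·cos37.4°) = 1.21·70.5 − 69.1
T·(0.6074·0.6176 + 1.21·0.7944) = 85.3 − 69.1 = 16.1
T·1.3364 = 16.1
T = 12.1 kN/m

T = 12 kN/m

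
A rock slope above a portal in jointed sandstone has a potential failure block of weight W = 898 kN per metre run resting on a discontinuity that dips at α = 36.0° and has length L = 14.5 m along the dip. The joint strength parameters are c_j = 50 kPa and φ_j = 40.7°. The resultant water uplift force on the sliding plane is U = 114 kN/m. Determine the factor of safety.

Resolving the block weight along and normal to the plane and applying the Mohr–Coulomb strength on the joint:
N' = W cosα − U = 898·cos36.0° − 114 = 612.5 kN/m
Driving force T = W sinα = 898·sin36.0° = 527.8 kN/m
Resisting force R = c_j·L + N'·tanφ_j = 50·14.5 + 612.5·tan40.7° = 725.0 + 526.8 = 1251.8 kN/m
FS = R / T = 1251.8 / 527.8 = 2.372

FS = 2.37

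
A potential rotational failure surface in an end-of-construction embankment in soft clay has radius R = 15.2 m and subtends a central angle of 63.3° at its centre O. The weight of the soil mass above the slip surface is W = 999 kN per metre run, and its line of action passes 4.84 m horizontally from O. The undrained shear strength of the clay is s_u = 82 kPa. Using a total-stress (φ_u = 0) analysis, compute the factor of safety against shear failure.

Taking moments about the centre O, the resisting moment is provided by the undrained shear strength acting along the arc:
Arc length L_a = R·θ = 15.2·(63.3°·π/180) = 15.2·1.1048 = 16.79 m
M_R = s_u·L_a·R = 82·16.79·15.2 = 20930.6 kN·m/m
M_D = W·d = 999·4.84 = 4835.2 kN·m/m
FS = M_R / M_D = 20930.6 / 4835.2 = 4.329

FS = 4.33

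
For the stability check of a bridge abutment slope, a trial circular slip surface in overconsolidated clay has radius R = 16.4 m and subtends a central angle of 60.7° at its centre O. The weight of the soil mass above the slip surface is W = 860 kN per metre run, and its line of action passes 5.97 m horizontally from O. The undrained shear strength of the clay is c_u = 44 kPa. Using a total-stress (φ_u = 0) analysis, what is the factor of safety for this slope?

Taking moments about the centre O, the resisting moment is provided by the undrained shear strength acting along the arc:
Arc length L_a = R·θ = 16.4·(60.7°·π/180) = 16.4·1.0594 = 17.37 m
M_R = c_u·L_a·R = 44·17.37·16.4 = 12537.4 kN·m/m
M_D = W·d = 860·5.97 = 5134.2 kN·m/m
FS = M_R / M_D = 12537.4 / 5134.2 = 2.442

FS = 2.44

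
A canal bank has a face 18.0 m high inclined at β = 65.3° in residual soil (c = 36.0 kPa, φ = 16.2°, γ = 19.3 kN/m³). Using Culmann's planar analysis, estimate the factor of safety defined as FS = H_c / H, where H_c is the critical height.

FS = 1.05

H_c = (4c/γ) · sinβ cosφ / [1 − cos(β − φ)]
    = (4·36.0/19.3) · sin65.3°·cos16.2° / [1 − cos49.1°]
    = 7.461 · 0.8724 / 0.3453 = 18.85 m
FS = H_c / H = 18.85 / 18.0 = 1.047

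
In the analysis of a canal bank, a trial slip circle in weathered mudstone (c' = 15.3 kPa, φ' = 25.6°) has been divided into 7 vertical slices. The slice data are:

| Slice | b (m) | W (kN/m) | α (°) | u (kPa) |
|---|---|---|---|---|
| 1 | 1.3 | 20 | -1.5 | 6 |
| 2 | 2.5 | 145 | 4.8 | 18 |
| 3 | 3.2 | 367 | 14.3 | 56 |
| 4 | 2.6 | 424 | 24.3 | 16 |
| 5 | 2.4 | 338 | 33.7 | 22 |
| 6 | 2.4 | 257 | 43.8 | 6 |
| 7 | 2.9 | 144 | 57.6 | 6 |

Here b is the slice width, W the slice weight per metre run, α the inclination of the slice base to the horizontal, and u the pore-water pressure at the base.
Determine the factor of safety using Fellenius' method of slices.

Ordinary method of slices: FS = Σ[c'·Δl_i + (W_i cosα_i − u_i·Δl_i)·tanφ'] / Σ W_i sinα_i, with Δl_i = b_i / cosα_i.
Slice 1: Δl = 1.3/cos(-1.5°) = 1.300 m; N'_1 = 20·cos(-1.5°) − 6·1.300 = 12.2; c'Δl = 19.90; W sinα = -0.5
Slice 2: Δl = 2.5/cos4.8° = 2.509 m; N'_2 = 145·cos4.8° − 18·2.509 = 99.3; c'Δl = 38.38; W sinα = 12.1
Slice 3: Δl = 3.2/cos14.3° = 3.302 m; N'_3 = 367·cos14.3° − 56·3.302 = 170.7; c'Δl = 50.53; W sinα = 90.6
Slice 4: Δl = 2.6/cos24.3° = 2.853 m; N'_4 = 424·cos24.3° − 16·2.853 = 340.8; c'Δl = 43.65; W sinα = 174.5
Slice 5: Δl = 2.4/cos33.7° = 2.885 m; N'_5 = 338·cos33.7° − 22·2.885 = 217.7; c'Δl = 44.14; W sinα = 187.5
Slice 6: Δl = 2.4/cos43.8° = 3.325 m; N'_6 = 257·cos43.8° − 6·3.325 = 165.5; c'Δl = 50.88; W sinα = 177.9
Slice 7: Δl = 2.9/cos57.6° = 5.412 m; N'_7 = 144·cos57.6° − 6·5.412 = 44.7; c'Δl = 82.81; W sinα = 121.6
Σc'Δl = 330.3 kN/m; ΣN' = 1051.0 kN/m; ΣW sinα = 763.7 kN/m
Resisting = 330.3 + 1051.0·tan25.6° = 330.3 + 503.5 = 833.8 kN/m
FS = 833.8 / 763.7 = 1.092

FS = 1.09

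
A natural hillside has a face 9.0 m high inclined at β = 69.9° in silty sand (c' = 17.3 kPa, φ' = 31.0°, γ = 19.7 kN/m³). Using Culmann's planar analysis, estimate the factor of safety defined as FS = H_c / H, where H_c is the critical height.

H_c = (4c'/γ) · sinβ cosφ' / [1 − cos(β − φ')]
    = (4·17.3/19.7) · sin69.9°·cos31.0° / [1 − cos38.9°]
    = 3.513 · 0.8050 / 0.2218 = 12.75 m
FS = H_c / H = 12.75 / 9.0 = 1.417

FS = 1.42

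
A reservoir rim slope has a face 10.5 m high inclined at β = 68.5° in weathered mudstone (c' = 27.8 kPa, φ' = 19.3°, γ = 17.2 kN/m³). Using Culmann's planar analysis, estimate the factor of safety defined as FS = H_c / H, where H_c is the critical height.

H_c = (4c'/γ) · sinβ cosφ' / [1 − cos(β − φ')]
    = (4·27.8/17.2) · sin68.5°·cos19.3° / [1 − cos49.2°]
    = 6.465 · 0.8781 / 0.3466 = 16.38 m
FS = H_c / H = 16.38 / 10.5 = 1.560

FS = 1.56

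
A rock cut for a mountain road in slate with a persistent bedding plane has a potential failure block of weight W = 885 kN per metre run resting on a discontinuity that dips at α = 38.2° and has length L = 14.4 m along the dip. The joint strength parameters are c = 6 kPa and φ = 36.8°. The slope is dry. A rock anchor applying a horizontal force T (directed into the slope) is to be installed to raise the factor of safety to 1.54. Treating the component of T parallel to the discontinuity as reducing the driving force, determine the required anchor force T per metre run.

T = 141 kN/m

Resolving forces along and normal to the sliding plane, with the horizontal anchor force T adding T·sinα to the effective normal force and T·cosα acting up the plane against the driving force:
FS = [cL + (W cosα + T sinα) tanφ] / [W sinα − T cosα]
Without the anchor: N' = 695.5 kN/m, driving T_d = 547.3 kN/m, resisting R = 6·14.4 + 695.5·tan36.8° = 606.7 kN/m, FS = 1.11.
Setting FS = 1.54 and solving for T:
1.54·(547.3 − T cos38.2°) = 606.7 + T sin38.2°·tan36.8°
T·(sin38.2°·tan36.8° + 1.54·cos38.2°) = 1.54·547.3 − 606.7
T·(0.6184·0.7481 + 1.54·0.7859) = 842.8 − 606.7 = 236.1
T·1.6728 = 236.1
T = 141.2 kN/m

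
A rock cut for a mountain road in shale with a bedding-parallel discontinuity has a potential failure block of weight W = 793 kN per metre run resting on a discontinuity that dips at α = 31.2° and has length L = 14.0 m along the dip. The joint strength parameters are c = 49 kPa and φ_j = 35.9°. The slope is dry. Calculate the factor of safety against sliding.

Resolving the block weight along and normal to the plane and applying the Mohr–Coulomb strength on the joint:
N' = W cosα = 793·cos31.2° = 678.3 kN/m
Driving force T = W sinα = 793·sin31.2° = 410.8 kN/m
Resisting force R = c·L + N'·tanφ_j = 49·14.0 + 678.3·tan35.9° = 686.0 + 491.0 = 1177.0 kN/m
FS = R / T = 1177.0 / 410.8 = 2.865

FS = 2.87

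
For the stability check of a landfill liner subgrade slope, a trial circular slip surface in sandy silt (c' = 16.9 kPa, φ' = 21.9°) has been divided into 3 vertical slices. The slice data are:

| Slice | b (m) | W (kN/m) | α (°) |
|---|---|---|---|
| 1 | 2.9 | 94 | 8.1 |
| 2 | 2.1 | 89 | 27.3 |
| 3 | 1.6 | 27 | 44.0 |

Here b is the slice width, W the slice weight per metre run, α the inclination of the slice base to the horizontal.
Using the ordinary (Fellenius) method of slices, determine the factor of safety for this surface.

FS = 2.80

Ordinary method of slices: FS = Σ[c'·Δl_i + (W_i cosα_i)·tanφ'] / Σ W_i sinα_i, with Δl_i = b_i / cosα_i.
Slice 1: Δl = 2.9/cos8.1° = 2.929 m; N'_1 = 94·cos8.1° = 93.1; c'Δl = 49.50; W sinα = 13.2
Slice 2: Δl = 2.1/cos27.3° = 2.363 m; N'_2 = 89·cos27.3° = 79.1; c'Δl = 39.94; W sinα = 40.8
Slice 3: Δl = 1.6/cos44.0° = 2.224 m; N'_3 = 27·cos44.0° = 19.4; c'Δl = 37.59; W sinα = 18.8
Σc'Δl = 127.0 kN/m; ΣN' = 191.6 kN/m; ΣW sinα = 72.8 kN/m
Resisting = 127.0 + 191.6·tan21.9° = 127.0 + 77.0 = 204.0 kN/m
FS = 204.0 / 72.8 = 2.802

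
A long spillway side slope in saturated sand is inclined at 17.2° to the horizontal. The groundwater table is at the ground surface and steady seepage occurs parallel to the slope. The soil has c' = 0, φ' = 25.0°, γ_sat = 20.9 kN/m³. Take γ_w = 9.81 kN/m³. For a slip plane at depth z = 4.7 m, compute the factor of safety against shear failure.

FS = 0.80

With seepage parallel to the slope and the water table at the surface, the effective normal stress on the slip plane uses the buoyant unit weight γ' = γ_sat − γ_w while the driving shear stress uses γ_sat:
FS = [c' + γ' z cos²β tanφ'] / [γ_sat z sinβ cosβ]
(For c' = 0 this reduces to FS = (γ'/γ_sat)·tanφ'/tanβ.)
γ' = 20.9 − 9.81 = 11.09 kN/m³
Numerator = 0.0 + 11.09·4.7·cos²17.2°·tan25.0° = 0.0 + 11.09·4.7·0.9126·0.4663 = 22.180 kPa
Denominator = 20.9·4.7·sin17.2°·cos17.2° = 20.9·4.7·0.2957·0.9553 = 27.748 kPa
FS = 22.180 / 27.748 = 0.799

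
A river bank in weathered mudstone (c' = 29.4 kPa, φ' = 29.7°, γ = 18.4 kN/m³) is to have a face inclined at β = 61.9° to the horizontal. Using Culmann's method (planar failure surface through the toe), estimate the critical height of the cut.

Culmann's analysis gives the critical failure plane at α_cr = (β + φ')/2 = (61.9 + 29.7)/2 = 45.8°, and the critical height
H_c = (4c'/γ) · sinβ cosφ' / [1 − cos(β − φ')]
    = (4·29.4/18.4) · sin61.9°·cos29.7° / [1 − cos(32.2°)]
    = 6.391 · 0.8821·0.8686 / [1 − 0.8462]
    = 6.391 · 0.7662 / 0.1538
    = 31.84 m

H_c = 31.84 m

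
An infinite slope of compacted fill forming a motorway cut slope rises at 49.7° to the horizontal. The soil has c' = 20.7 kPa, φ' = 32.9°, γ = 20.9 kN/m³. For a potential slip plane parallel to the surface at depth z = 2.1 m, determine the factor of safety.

For an infinite slope with a slip plane parallel to the surface (no pore pressure): FS = [c' + γz cos²β tanφ'] / [γz sinβ cosβ].
γz = 20.9·2.1 = 43.89 kN/m²
Numerator = 20.7 + 43.89·cos²49.7°·tan32.9° = 20.7 + 43.89·0.4183·0.6469 = 32.578 kPa
Denominator = 43.89·sin49.7°·cos49.7° = 43.89·0.7627·0.6468 = 21.650 kPa
FS = 32.578 / 21.650 = 1.505

FS = 1.50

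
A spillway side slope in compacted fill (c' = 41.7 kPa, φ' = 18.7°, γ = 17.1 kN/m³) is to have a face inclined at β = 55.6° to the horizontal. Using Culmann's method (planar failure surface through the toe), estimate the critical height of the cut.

Culmann's analysis gives the critical failure plane at α_cr = (β + φ')/2 = (55.6 + 18.7)/2 = 37.1°, and the critical height
H_c = (4c'/γ) · sinβ cosφ' / [1 − cos(β − φ')]
    = (4·41.7/17.1) · sin55.6°·cos18.7° / [1 − cos(36.9°)]
    = 9.754 · 0.8251·0.9472 / [1 − 0.7997]
    = 9.754 · 0.7816 / 0.2003
    = 38.06 m

H_c = 38.06 m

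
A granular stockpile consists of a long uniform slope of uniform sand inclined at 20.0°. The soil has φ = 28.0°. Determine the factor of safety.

For a dry cohesionless infinite slope the factor of safety is FS = tanφ / tanβ.
FS = tan28.0° / tan20.0° = 0.5317 / 0.3640 = 1.461

FS = 1.46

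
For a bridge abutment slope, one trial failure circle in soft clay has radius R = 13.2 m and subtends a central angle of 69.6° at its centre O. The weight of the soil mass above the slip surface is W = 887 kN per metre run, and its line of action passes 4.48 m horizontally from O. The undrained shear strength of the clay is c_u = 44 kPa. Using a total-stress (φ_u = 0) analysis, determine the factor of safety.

FS = 2.34

Taking moments about the centre O, the resisting moment is provided by the undrained shear strength acting along the arc:
Arc length L_a = R·θ = 13.2·(69.6°·π/180) = 13.2·1.2147 = 16.03 m
M_R = c_u·L_a·R = 44·16.03·13.2 = 9312.9 kN·m/m
M_D = W·d = 887·4.48 = 3973.8 kN·m/m
FS = M_R / M_D = 9312.9 / 3973.8 = 2.344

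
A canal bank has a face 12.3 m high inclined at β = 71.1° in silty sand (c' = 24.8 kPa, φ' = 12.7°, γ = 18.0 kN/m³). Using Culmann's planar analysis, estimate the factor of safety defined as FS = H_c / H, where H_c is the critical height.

FS = 0.87

H_c = (4c'/γ) · sinβ cosφ' / [1 − cos(β − φ')]
    = (4·24.8/18.0) · sin71.1°·cos12.7° / [1 − cos58.4°]
    = 5.511 · 0.9229 / 0.4760 = 10.69 m
FS = H_c / H = 10.69 / 12.3 = 0.869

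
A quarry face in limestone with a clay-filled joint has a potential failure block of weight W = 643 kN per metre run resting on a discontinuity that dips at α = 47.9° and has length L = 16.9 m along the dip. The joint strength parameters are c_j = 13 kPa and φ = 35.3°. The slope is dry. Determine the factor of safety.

FS = 1.10

Resolving the block weight along and normal to the plane and applying the Mohr–Coulomb strength on the joint:
N' = W cosα = 643·cos47.9° = 431.1 kN/m
Driving force T = W sinα = 643·sin47.9° = 477.1 kN/m
Resisting force R = c_j·L + N'·tanφ = 13·16.9 + 431.1·tan35.3° = 219.7 + 305.2 = 524.9 kN/m
FS = R / T = 524.9 / 477.1 = 1.100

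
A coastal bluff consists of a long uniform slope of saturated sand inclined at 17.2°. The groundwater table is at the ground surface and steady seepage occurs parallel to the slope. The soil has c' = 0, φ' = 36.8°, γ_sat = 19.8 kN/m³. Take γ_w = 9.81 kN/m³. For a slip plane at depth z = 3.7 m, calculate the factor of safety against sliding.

With seepage parallel to the slope and the water table at the surface, the effective normal stress on the slip plane uses the buoyant unit weight γ' = γ_sat − γ_w while the driving shear stress uses γ_sat:
FS = [c' + γ' z cos²β tanφ'] / [γ_sat z sinβ cosβ]
(For c' = 0 this reduces to FS = (γ'/γ_sat)·tanφ'/tanβ.)
γ' = 19.8 − 9.81 = 9.99 kN/m³
Numerator = 0.0 + 9.99·3.7·cos²17.2°·tan36.8° = 0.0 + 9.99·3.7·0.9126·0.7481 = 25.234 kPa
Denominator = 19.8·3.7·sin17.2°·cos17.2° = 19.8·3.7·0.2957·0.9553 = 20.695 kPa
FS = 25.234 / 20.695 = 1.219

FS = 1.22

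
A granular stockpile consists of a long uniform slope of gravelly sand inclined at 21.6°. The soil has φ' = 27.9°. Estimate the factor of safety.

FS = 1.34

For a dry cohesionless infinite slope the factor of safety is FS = tanφ' / tanβ.
FS = tan27.9° / tan21.6° = 0.5295 / 0.3959 = 1.337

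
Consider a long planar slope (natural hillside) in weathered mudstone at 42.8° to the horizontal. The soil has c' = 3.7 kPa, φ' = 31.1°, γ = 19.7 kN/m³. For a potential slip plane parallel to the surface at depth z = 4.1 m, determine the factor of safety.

For an infinite slope with a slip plane parallel to the surface (no pore pressure): FS = [c' + γz cos²β tanφ'] / [γz sinβ cosβ].
γz = 19.7·4.1 = 80.77 kN/m²
Numerator = 3.7 + 80.77·cos²42.8°·tan31.1° = 3.7 + 80.77·0.5384·0.6032 = 29.931 kPa
Denominator = 80.77·sin42.8°·cos42.8° = 80.77·0.6794·0.7337 = 40.266 kPa
FS = 29.931 / 40.266 = 0.743

FS = 0.74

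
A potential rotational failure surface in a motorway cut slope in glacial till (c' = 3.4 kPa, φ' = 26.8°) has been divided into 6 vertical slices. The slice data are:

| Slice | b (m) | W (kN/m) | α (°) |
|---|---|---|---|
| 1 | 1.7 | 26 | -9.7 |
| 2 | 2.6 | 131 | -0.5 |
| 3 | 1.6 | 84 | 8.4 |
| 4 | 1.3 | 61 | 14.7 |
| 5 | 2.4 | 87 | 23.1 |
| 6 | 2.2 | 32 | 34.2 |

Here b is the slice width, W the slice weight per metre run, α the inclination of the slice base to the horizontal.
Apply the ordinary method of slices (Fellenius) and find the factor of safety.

Ordinary method of slices: FS = Σ[c'·Δl_i + (W_i cosα_i)·tanφ'] / Σ W_i sinα_i, with Δl_i = b_i / cosα_i.
Slice 1: Δl = 1.7/cos(-9.7°) = 1.725 m; N'_1 = 26·cos(-9.7°) = 25.6; c'Δl = 5.86; W sinα = -4.4
Slice 2: Δl = 2.6/cos(-0.5°) = 2.600 m; N'_2 = 131·cos(-0.5°) = 131.0; c'Δl = 8.84; W sinα = -1.1
Slice 3: Δl = 1.6/cos8.4° = 1.617 m; N'_3 = 84·cos8.4° = 83.1; c'Δl = 5.50; W sinα = 12.3
Slice 4: Δl = 1.3/cos14.7° = 1.344 m; N'_4 = 61·cos14.7° = 59.0; c'Δl = 4.57; W sinα = 15.5
Slice 5: Δl = 2.4/cos23.1° = 2.609 m; N'_5 = 87·cos23.1° = 80.0; c'Δl = 8.87; W sinα = 34.1
Slice 6: Δl = 2.2/cos34.2° = 2.660 m; N'_6 = 32·cos34.2° = 26.5; c'Δl = 9.04; W sinα = 18.0
Σc'Δl = 42.7 kN/m; ΣN' = 405.2 kN/m; ΣW sinα = 74.3 kN/m
Resisting = 42.7 + 405.2·tan26.8° = 42.7 + 204.7 = 247.4 kN/m
FS = 247.4 / 74.3 = 3.327

FS = 3.33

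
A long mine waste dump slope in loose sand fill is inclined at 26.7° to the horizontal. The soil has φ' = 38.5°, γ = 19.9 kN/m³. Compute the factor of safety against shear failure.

For a dry cohesionless infinite slope the factor of safety is FS = tanφ' / tanβ.
FS = tan38.5° / tan26.7° = 0.7954 / 0.5029 = 1.582

FS = 1.58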